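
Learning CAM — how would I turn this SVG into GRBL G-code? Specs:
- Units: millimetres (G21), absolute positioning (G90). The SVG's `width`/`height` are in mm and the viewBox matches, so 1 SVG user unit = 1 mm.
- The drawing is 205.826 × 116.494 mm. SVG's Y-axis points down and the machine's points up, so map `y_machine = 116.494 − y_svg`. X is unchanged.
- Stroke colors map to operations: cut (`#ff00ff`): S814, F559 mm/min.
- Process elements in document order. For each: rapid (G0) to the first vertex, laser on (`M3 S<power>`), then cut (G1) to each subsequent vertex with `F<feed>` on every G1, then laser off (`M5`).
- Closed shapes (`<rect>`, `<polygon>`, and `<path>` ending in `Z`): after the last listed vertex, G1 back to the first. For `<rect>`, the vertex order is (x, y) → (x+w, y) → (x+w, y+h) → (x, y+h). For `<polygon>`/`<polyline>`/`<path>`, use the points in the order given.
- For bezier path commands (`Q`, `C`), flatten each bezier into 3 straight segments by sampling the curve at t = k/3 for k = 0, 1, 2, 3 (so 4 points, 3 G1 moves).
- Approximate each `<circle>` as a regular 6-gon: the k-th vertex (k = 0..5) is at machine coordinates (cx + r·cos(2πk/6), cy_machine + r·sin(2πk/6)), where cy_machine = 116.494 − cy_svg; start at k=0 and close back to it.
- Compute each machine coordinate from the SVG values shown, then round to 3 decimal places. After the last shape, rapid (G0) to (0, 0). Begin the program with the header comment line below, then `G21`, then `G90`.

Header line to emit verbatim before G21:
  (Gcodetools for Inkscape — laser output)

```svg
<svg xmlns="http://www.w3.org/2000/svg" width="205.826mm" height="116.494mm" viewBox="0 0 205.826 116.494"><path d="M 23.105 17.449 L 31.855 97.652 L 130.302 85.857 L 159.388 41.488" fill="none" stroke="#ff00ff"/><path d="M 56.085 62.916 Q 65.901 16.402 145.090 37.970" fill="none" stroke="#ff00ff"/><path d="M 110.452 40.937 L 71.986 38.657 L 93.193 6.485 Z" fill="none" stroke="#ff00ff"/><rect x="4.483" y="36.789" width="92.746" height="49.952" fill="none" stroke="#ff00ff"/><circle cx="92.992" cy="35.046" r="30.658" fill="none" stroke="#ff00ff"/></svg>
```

viewBox `0 0 205.826 116.494` with mm width/height → 1 unit = 1 mm. Flip: y_m = 116.494 − y_svg.

**Shape 1** — `<path>` open polyline, stroke `#ff00ff` → cut (S814, F559). Machine vertices: (23.105,99.045) → (31.855,18.842) → (130.302,30.637) → (159.388,75.006). Open path.

**Shape 2** — `<path>` quadratic bezier, stroke `#ff00ff` → cut (S814, F559). Control points (SVG): P0=(56.085,62.916), P1=(65.901,16.402), P2=(145.090,37.970); sampled at t=k/3. Machine vertices: (56.085,53.578) → (70.337,77.023) → (100.005,85.338) → (145.090,78.524). Open path.

**Shape 3** — `<path>` regular polygon, stroke `#ff00ff` → cut (S814, F559). Machine vertices: (110.452,75.557) → (71.986,77.837) → (93.193,110.009) → (110.452,75.557). Closed: final G1 returns to the first vertex.

**Shape 4** — `<rect>` rectangle, stroke `#ff00ff` → cut (S814, F559). Machine vertices: (4.483,79.705) → (97.229,79.705) → (97.229,29.753) → (4.483,29.753) → (4.483,79.705). Closed: final G1 returns to the first vertex.

**Shape 5** — `<circle>` circle, stroke `#ff00ff` → cut (S814, F559). Machine vertices: (123.650,81.448) → (108.321,107.999) → (77.663,107.999) → (62.334,81.448) → (77.663,54.897) → (108.321,54.897) → (123.650,81.448). Closed: final G1 returns to the first vertex.

(Gcodetools for Inkscape — laser output)
G21
G90
G0 X23.105 Y99.045
M3 S814
G1 X31.855 Y18.842 F559
G1 X130.302 Y30.637 F559
G1 X159.388 Y75.006 F559
M5
G0 X56.085 Y53.578
M3 S814
G1 X70.337 Y77.023 F559
G1 X100.005 Y85.338 F559
G1 X145.090 Y78.524 F559
M5
G0 X110.452 Y75.557
M3 S814
G1 X71.986 Y77.837 F559
G1 X93.193 Y110.009 F559
G1 X110.452 Y75.557 F559
M5
G0 X4.483 Y79.705
M3 S814
G1 X97.229 Y79.705 F559
G1 X97.229 Y29.753 F559
G1 X4.483 Y29.753 F559
G1 X4.483 Y79.705 F559
M5
G0 X123.650 Y81.448
M3 S814
G1 X108.321 Y107.999 F559
G1 X77.663 Y107.999 F559
G1 X62.334 Y81.448 F559
G1 X77.663 Y54.897 F559
G1 X108.321 Y54.897 F559
G1 X123.650 Y81.448 F559
M5
G0 X0.000 Y0.000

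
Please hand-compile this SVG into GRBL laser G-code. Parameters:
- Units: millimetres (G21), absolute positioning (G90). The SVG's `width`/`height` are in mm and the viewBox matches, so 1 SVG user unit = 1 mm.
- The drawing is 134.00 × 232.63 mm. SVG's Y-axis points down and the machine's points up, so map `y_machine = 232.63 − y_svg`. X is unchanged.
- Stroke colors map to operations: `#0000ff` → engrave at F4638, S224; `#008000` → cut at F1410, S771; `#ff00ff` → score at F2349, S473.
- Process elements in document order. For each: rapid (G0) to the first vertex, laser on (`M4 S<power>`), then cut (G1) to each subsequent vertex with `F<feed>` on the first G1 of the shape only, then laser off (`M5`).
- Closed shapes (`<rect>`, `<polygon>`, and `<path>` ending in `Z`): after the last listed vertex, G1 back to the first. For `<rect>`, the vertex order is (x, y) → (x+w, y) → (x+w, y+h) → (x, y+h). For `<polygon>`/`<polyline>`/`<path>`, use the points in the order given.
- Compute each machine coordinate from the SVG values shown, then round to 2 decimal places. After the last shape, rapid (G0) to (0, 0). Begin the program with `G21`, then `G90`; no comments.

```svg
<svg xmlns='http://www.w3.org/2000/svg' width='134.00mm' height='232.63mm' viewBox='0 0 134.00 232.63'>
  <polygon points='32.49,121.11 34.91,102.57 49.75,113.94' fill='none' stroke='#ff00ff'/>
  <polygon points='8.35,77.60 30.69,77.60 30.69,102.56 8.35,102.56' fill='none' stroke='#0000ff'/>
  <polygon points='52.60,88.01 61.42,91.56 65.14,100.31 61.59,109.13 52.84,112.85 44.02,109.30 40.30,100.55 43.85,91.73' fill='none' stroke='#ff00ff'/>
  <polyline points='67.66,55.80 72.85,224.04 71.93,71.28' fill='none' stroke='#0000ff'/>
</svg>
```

G21
G90
G0 X32.49 Y111.52
M4 S473
G1 X34.91 Y130.06 F2349
G1 X49.75 Y118.69
G1 X32.49 Y111.52
M5
G0 X8.35 Y155.03
M4 S224
G1 X30.69 Y155.03 F4638
G1 X30.69 Y130.07
G1 X8.35 Y130.07
G1 X8.35 Y155.03
M5
G0 X52.60 Y144.62
M4 S473
G1 X61.42 Y141.07 F2349
G1 X65.14 Y132.32
G1 X61.59 Y123.50
G1 X52.84 Y119.78
G1 X44.02 Y123.33
G1 X40.30 Y132.08
G1 X43.85 Y140.90
G1 X52.60 Y144.62
M5
G0 X67.66 Y176.83
M4 S224
G1 X72.85 Y8.59 F4638
G1 X71.93 Y161.35
M5
G0 X0.00 Y0.00

Since the viewBox matches the mm dimensions, user units are millimetres directly. The only transform is the Y-flip y_m = 232.63 − y_svg.

Shape 1 is a regular polygon drawn with `<polygon>`. Its stroke #ff00ff means score at S473, F2349. After flipping Y the toolpath is (32.49,111.52) → (34.91,130.06) → (49.75,118.69) → (32.49,111.52), returning to the start.

Shape 2 is a rectangle drawn with `<polygon>`. Its stroke #0000ff means engrave at S224, F4638. After flipping Y the toolpath is (8.35,155.03) → (30.69,155.03) → (30.69,130.07) → (8.35,130.07) → (8.35,155.03), returning to the start.

Shape 3 is a regular polygon drawn with `<polygon>`. Its stroke #ff00ff means score at S473, F2349. After flipping Y the toolpath is (52.60,144.62) → (61.42,141.07) → (65.14,132.32) → (61.59,123.50) → (52.84,119.78) → (44.02,123.33) → (40.30,132.08) → (43.85,140.90) → (52.60,144.62), returning to the start.

Shape 4 is a open polyline drawn with `<polyline>`. Its stroke #0000ff means engrave at S224, F4638. After flipping Y the toolpath is (67.66,176.83) → (72.85,8.59) → (71.93,161.35).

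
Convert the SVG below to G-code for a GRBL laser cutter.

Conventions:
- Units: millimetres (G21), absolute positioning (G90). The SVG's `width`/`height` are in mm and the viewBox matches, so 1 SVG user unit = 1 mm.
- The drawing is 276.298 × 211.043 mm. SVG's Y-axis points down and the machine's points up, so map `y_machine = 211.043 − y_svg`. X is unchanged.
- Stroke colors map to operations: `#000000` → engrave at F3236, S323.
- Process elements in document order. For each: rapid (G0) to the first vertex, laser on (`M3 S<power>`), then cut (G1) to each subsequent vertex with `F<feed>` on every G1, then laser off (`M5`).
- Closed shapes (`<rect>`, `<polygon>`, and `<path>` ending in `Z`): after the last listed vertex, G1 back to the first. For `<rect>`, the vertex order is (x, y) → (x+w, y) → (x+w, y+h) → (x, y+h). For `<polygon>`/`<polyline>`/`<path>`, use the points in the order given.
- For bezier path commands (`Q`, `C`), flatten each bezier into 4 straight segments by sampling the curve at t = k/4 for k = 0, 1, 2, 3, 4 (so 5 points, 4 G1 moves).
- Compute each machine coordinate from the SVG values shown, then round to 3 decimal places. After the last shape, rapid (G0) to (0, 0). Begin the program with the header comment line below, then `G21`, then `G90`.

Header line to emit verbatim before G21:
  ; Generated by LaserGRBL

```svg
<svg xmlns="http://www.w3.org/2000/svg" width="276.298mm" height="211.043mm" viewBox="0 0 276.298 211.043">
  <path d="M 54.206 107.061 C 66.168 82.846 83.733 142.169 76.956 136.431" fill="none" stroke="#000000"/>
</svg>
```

; Generated by LaserGRBL
G21
G90
G0 X54.206 Y103.982
M3 S323
G1 X63.760 Y108.802 F3236
G1 X72.608 Y96.226 F3236
G1 X77.943 Y80.186 F3236
G1 X76.956 Y74.612 F3236
M5
G0 X0.000 Y0.000

viewBox `0 0 276.298 211.043` with mm width/height → 1 unit = 1 mm. Flip: y_m = 211.043 − y_svg.

**Shape 1** — `<path>` cubic bezier, stroke `#000000` → engrave (S323, F3236). Control points (SVG): P0=(54.206,107.061), P1=(66.168,82.846), P2=(83.733,142.169), P3=(76.956,136.431); sampled at t=k/4. Machine vertices: (54.206,103.982) → (63.760,108.802) → (72.608,96.226) → (77.943,80.186) → (76.956,74.612). Open path.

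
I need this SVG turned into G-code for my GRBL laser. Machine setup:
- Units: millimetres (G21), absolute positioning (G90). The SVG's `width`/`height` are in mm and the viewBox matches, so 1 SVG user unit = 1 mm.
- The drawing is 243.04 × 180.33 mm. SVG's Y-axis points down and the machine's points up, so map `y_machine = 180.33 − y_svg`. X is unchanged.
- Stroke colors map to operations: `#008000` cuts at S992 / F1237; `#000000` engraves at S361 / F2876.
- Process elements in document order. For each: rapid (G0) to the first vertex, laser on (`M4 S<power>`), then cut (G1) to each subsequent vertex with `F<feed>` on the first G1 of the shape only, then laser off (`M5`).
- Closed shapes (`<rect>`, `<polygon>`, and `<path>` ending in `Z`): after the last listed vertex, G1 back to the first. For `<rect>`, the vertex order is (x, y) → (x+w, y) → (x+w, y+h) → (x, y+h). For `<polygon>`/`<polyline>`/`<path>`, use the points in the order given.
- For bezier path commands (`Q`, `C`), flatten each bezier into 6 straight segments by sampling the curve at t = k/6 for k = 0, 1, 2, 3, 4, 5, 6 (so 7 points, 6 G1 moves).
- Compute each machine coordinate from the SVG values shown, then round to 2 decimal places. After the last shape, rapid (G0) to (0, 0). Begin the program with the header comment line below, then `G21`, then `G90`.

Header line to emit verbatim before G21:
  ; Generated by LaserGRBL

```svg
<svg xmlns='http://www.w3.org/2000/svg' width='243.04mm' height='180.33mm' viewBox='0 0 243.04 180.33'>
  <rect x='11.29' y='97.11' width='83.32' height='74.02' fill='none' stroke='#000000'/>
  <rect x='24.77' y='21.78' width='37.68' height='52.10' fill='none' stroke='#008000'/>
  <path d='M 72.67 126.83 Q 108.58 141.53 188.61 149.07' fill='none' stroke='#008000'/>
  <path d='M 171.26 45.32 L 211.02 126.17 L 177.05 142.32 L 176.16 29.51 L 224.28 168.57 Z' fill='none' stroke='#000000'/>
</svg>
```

Since the viewBox matches the mm dimensions, user units are millimetres directly. The only transform is the Y-flip y_m = 180.33 − y_svg.

Shape 1 is a rectangle drawn with `<rect>`. Its stroke #000000 means engrave at S361, F2876. After flipping Y the toolpath is (11.29,83.22) → (94.61,83.22) → (94.61,9.20) → (11.29,9.20) → (11.29,83.22), returning to the start.

Shape 2 is a rectangle drawn with `<rect>`. Its stroke #008000 means cut at S992, F1237. After flipping Y the toolpath is (24.77,158.55) → (62.45,158.55) → (62.45,106.45) → (24.77,106.45) → (24.77,158.55), returning to the start.

Shape 3 is a quadratic bezier drawn with `<path>`. Its stroke #008000 means cut at S992, F1237. After flipping Y the toolpath is (72.67,53.50) → (85.87,48.80) → (101.51,44.50) → (119.61,40.59) → (140.16,37.08) → (163.16,33.97) → (188.61,31.26).

Shape 4 is a closed polygon drawn with `<path>`. Its stroke #000000 means engrave at S361, F2876. After flipping Y the toolpath is (171.26,135.01) → (211.02,54.16) → (177.05,38.01) → (176.16,150.82) → (224.28,11.76) → (171.26,135.01), returning to the start.

; Generated by LaserGRBL
G21
G90
G0 X11.29 Y83.22
M4 S361
G1 X94.61 Y83.22 F2876
G1 X94.61 Y9.20
G1 X11.29 Y9.20
G1 X11.29 Y83.22
M5
G0 X24.77 Y158.55
M4 S992
G1 X62.45 Y158.55 F1237
G1 X62.45 Y106.45
G1 X24.77 Y106.45
G1 X24.77 Y158.55
M5
G0 X72.67 Y53.50
M4 S992
G1 X85.87 Y48.80 F1237
G1 X101.51 Y44.50
G1 X119.61 Y40.59
G1 X140.16 Y37.08
G1 X163.16 Y33.97
G1 X188.61 Y31.26
M5
G0 X171.26 Y135.01
M4 S361
G1 X211.02 Y54.16 F2876
G1 X177.05 Y38.01
G1 X176.16 Y150.82
G1 X224.28 Y11.76
G1 X171.26 Y135.01
M5
G0 X0.00 Y0.00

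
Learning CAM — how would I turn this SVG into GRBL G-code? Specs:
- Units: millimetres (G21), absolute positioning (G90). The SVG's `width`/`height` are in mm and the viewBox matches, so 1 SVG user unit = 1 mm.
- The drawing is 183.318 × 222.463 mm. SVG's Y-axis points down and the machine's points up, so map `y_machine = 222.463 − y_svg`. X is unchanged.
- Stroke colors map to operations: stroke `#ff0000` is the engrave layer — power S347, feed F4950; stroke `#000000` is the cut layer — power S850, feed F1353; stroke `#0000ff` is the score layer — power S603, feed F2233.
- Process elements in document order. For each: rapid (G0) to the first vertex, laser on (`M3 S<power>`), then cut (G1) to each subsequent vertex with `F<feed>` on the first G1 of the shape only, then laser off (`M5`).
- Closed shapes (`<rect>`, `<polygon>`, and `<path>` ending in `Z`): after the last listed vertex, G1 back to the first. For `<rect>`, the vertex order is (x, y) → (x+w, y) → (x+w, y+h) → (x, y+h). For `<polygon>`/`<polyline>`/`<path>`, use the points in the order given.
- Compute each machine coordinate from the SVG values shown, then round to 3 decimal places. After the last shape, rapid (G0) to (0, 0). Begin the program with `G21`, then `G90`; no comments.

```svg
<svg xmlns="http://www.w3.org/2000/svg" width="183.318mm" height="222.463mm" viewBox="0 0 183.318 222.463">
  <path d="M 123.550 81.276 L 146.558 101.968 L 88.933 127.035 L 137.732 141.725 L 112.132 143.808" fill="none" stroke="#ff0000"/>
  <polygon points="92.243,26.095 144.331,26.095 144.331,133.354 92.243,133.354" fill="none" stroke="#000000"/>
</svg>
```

G21
G90
G0 X123.550 Y141.187
M3 S347
G1 X146.558 Y120.495 F4950
G1 X88.933 Y95.428
G1 X137.732 Y80.738
G1 X112.132 Y78.655
M5
G0 X92.243 Y196.368
M3 S850
G1 X144.331 Y196.368 F1353
G1 X144.331 Y89.109
G1 X92.243 Y89.109
G1 X92.243 Y196.368
M5
G0 X0.000 Y0.000

1 u = 1 mm; y_m = 222.463 − y.

[1] `<path>` open polyline, #ff0000→engrave S347 F4950: (123.550,141.187) → (146.558,120.495) → (88.933,95.428) → (137.732,80.738) → (112.132,78.655)

[2] `<polygon>` rectangle, #000000→cut S850 F1353: (92.243,196.368) → (144.331,196.368) → (144.331,89.109) → (92.243,89.109) → (92.243,196.368) (closed)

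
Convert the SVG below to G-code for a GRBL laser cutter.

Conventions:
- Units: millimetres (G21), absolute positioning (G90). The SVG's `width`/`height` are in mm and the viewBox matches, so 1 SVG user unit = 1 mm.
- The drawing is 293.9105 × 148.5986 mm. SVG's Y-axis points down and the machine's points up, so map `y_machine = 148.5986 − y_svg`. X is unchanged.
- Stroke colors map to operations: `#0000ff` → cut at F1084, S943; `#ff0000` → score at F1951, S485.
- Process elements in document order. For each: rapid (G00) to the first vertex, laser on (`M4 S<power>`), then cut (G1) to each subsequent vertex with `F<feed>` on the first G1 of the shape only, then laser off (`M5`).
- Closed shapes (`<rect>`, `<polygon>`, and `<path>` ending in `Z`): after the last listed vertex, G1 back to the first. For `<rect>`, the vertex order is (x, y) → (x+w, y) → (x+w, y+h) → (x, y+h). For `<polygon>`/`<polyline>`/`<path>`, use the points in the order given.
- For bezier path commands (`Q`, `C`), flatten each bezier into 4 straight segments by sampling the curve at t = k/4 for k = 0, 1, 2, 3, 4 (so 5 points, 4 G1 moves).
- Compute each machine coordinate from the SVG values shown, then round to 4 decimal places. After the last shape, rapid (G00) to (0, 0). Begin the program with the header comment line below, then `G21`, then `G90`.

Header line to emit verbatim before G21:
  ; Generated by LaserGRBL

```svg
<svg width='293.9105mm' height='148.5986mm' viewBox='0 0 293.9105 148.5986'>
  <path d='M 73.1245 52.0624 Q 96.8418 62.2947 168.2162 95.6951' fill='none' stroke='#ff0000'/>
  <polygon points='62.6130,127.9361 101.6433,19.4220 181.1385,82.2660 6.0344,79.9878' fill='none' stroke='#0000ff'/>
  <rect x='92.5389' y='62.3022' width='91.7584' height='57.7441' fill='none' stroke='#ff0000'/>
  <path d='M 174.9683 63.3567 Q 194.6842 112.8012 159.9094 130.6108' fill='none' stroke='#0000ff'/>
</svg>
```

viewBox `0 0 293.9105 148.5986` with mm width/height → 1 unit = 1 mm. Flip: y_m = 148.5986 − y_svg.

**Shape 1** — `<path>` quadratic bezier, stroke `#ff0000` → score (S485, F1951). Control points (SVG): P0=(73.1245,52.0624), P1=(96.8418,62.2947), P2=(168.2162,95.6951); sampled at t=k/4. Machine vertices: (73.1245,96.5362) → (87.9617,89.9720) → (108.7561,80.5119) → (135.5076,68.1557) → (168.2162,52.9035). Open path.

**Shape 2** — `<polygon>` closed polygon, stroke `#0000ff` → cut (S943, F1084). Machine vertices: (62.6130,20.6625) → (101.6433,129.1766) → (181.1385,66.3326) → (6.0344,68.6108) → (62.6130,20.6625). Closed: final G1 returns to the first vertex.

**Shape 3** — `<rect>` rectangle, stroke `#ff0000` → score (S485, F1951). Machine vertices: (92.5389,86.2964) → (184.2973,86.2964) → (184.2973,28.5523) → (92.5389,28.5523) → (92.5389,86.2964). Closed: final G1 returns to the first vertex.

**Shape 4** — `<path>` quadratic bezier, stroke `#0000ff` → cut (S943, F1084). Control points (SVG): P0=(174.9683,63.3567), P1=(194.6842,112.8012), P2=(159.9094,130.6108); sampled at t=k/4. Machine vertices: (174.9683,85.2419) → (181.4206,62.4968) → (181.0615,43.7061) → (173.8911,28.8698) → (159.9094,17.9878). Open path.

; Generated by LaserGRBL
G21
G90
G00 X73.1245 Y96.5362
M4 S485
G1 X87.9617 Y89.9720 F1951
G1 X108.7561 Y80.5119
G1 X135.5076 Y68.1557
G1 X168.2162 Y52.9035
M5
G00 X62.6130 Y20.6625
M4 S943
G1 X101.6433 Y129.1766 F1084
G1 X181.1385 Y66.3326
G1 X6.0344 Y68.6108
G1 X62.6130 Y20.6625
M5
G00 X92.5389 Y86.2964
M4 S485
G1 X184.2973 Y86.2964 F1951
G1 X184.2973 Y28.5523
G1 X92.5389 Y28.5523
G1 X92.5389 Y86.2964
M5
G00 X174.9683 Y85.2419
M4 S943
G1 X181.4206 Y62.4968 F1084
G1 X181.0615 Y43.7061
G1 X173.8911 Y28.8698
G1 X159.9094 Y17.9878
M5
G00 X0.0000 Y0.0000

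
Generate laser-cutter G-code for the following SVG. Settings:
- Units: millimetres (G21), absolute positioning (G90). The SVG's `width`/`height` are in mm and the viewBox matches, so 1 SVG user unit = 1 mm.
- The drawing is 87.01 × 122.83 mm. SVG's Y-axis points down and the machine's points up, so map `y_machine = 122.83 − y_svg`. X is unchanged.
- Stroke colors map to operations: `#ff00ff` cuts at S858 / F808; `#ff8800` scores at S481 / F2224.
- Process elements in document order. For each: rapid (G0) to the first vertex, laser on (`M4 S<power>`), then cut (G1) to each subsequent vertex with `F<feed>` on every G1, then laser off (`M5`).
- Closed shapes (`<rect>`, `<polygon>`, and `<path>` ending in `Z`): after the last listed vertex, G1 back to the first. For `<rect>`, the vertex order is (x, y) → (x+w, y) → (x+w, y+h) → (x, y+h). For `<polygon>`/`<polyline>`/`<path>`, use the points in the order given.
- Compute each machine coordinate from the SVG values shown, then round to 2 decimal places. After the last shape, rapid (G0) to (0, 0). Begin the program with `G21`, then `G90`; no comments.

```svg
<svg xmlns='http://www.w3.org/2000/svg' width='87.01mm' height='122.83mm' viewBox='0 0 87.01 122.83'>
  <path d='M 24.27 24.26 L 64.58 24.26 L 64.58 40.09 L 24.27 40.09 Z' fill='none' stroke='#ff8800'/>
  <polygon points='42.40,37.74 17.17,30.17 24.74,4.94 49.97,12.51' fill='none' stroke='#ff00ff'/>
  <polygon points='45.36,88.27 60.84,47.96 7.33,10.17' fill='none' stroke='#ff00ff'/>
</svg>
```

1 u = 1 mm; y_m = 122.83 − y.

[1] `<path>` rectangle, #ff8800→score S481 F2224: (24.27,98.57) → (64.58,98.57) → (64.58,82.74) → (24.27,82.74) → (24.27,98.57) (closed)

[2] `<polygon>` regular polygon, #ff00ff→cut S858 F808: (42.40,85.09) → (17.17,92.66) → (24.74,117.89) → (49.97,110.32) → (42.40,85.09) (closed)

[3] `<polygon>` closed polygon, #ff00ff→cut S858 F808: (45.36,34.56) → (60.84,74.87) → (7.33,112.66) → (45.36,34.56) (closed)

G21
G90
G0 X24.27 Y98.57
M4 S481
G1 X64.58 Y98.57 F2224
G1 X64.58 Y82.74 F2224
G1 X24.27 Y82.74 F2224
G1 X24.27 Y98.57 F2224
M5
G0 X42.40 Y85.09
M4 S858
G1 X17.17 Y92.66 F808
G1 X24.74 Y117.89 F808
G1 X49.97 Y110.32 F808
G1 X42.40 Y85.09 F808
M5
G0 X45.36 Y34.56
M4 S858
G1 X60.84 Y74.87 F808
G1 X7.33 Y112.66 F808
G1 X45.36 Y34.56 F808
M5
G0 X0.00 Y0.00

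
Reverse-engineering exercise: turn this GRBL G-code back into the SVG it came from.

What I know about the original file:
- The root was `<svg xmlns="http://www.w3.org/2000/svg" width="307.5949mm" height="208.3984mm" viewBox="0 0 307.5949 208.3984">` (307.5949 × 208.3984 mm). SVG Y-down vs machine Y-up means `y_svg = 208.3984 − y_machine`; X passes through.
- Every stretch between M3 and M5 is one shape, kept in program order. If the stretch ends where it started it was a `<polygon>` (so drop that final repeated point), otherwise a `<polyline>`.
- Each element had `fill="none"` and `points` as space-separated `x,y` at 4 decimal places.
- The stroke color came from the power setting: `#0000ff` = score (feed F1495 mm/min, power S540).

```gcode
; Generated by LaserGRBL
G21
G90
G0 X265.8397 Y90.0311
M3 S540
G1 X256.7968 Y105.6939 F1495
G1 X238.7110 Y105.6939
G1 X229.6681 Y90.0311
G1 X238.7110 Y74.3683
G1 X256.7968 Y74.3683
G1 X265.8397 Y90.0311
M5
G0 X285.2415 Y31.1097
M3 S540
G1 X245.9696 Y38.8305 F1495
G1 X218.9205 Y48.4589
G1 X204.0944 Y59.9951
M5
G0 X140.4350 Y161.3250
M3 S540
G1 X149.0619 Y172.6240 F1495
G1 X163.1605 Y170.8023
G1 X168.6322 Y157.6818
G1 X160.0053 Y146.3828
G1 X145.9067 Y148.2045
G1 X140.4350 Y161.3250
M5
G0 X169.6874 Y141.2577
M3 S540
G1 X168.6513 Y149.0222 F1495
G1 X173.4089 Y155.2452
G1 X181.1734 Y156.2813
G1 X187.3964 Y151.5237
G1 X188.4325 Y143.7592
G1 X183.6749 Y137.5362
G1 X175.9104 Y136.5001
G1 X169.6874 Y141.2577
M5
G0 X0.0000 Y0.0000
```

<svg xmlns="http://www.w3.org/2000/svg" width="307.5949mm" height="208.3984mm" viewBox="0 0 307.5949 208.3984">
  <polygon points="265.8397,118.3673 256.7968,102.7045 238.7110,102.7045 229.6681,118.3673 238.7110,134.0301 256.7968,134.0301" fill="none" stroke="#0000ff"/>
  <polyline points="285.2415,177.2887 245.9696,169.5679 218.9205,159.9395 204.0944,148.4033" fill="none" stroke="#0000ff"/>
  <polygon points="140.4350,47.0734 149.0619,35.7744 163.1605,37.5961 168.6322,50.7166 160.0053,62.0156 145.9067,60.1939" fill="none" stroke="#0000ff"/>
  <polygon points="169.6874,67.1407 168.6513,59.3762 173.4089,53.1532 181.1734,52.1171 187.3964,56.8747 188.4325,64.6392 183.6749,70.8622 175.9104,71.8983" fill="none" stroke="#0000ff"/>
</svg>

y_svg = 208.3984 − y_m. Every run uses S540, so all elements get stroke `#0000ff` (score).

[1] closed run; points: 265.8397,118.3673 256.7968,102.7045 238.7110,102.7045 229.6681,118.3673 238.7110,134.0301 256.7968,134.0301

[2] open run; points: 285.2415,177.2887 245.9696,169.5679 218.9205,159.9395 204.0944,148.4033

[3] closed run; points: 140.4350,47.0734 149.0619,35.7744 163.1605,37.5961 168.6322,50.7166 160.0053,62.0156 145.9067,60.1939

[4] closed run; points: 169.6874,67.1407 168.6513,59.3762 173.4089,53.1532 181.1734,52.1171 187.3964,56.8747 188.4325,64.6392 183.6749,70.8622 175.9104,71.8983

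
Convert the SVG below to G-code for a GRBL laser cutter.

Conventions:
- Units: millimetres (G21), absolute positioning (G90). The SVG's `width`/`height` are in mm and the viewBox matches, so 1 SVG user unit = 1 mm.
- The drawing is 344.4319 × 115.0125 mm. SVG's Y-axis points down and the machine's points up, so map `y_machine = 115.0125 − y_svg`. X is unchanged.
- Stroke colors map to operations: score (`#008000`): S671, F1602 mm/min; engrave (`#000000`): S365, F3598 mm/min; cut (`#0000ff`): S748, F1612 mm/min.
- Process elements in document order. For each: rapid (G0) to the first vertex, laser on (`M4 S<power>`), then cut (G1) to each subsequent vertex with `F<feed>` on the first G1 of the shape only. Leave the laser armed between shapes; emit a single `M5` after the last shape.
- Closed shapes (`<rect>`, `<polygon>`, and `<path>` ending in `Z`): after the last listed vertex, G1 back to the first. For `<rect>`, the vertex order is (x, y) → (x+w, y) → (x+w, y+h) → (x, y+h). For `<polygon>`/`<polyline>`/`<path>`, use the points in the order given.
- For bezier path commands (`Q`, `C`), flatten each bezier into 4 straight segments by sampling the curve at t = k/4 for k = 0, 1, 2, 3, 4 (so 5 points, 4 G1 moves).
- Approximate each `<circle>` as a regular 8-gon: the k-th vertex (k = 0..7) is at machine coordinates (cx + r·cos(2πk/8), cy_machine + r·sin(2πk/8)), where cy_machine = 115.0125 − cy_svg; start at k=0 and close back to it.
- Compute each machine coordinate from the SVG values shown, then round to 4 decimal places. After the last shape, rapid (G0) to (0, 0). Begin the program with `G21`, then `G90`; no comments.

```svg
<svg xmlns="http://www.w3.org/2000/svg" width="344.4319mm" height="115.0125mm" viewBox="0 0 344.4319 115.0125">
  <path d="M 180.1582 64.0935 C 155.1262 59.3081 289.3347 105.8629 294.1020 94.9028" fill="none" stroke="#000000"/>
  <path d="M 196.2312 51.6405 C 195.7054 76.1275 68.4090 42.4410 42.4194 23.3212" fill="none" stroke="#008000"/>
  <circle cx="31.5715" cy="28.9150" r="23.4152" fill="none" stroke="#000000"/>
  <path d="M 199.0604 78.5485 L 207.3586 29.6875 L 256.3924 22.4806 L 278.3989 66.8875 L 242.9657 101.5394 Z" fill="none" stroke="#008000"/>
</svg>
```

G21
G90
G0 X180.1582 Y50.9190
M4 S365
G1 X186.7311 Y46.5826 F3598
G1 X225.9554 Y33.1988
G1 X270.7670 Y20.9728
G1 X294.1020 Y20.1097
G0 X196.2312 Y63.3720
M4 S671
G1 X175.6311 Y54.7777 F1602
G1 X128.8742 Y61.1791
G1 X77.3429 Y75.7568
G1 X42.4194 Y91.6913
G0 X54.9867 Y86.0975
M4 S365
G1 X48.1285 Y102.6545 F3598
G1 X31.5715 Y109.5127
G1 X15.0145 Y102.6545
G1 X8.1563 Y86.0975
G1 X15.0145 Y69.5405
G1 X31.5715 Y62.6823
G1 X48.1285 Y69.5405
G1 X54.9867 Y86.0975
G0 X199.0604 Y36.4640
M4 S671
G1 X207.3586 Y85.3250 F1602
G1 X256.3924 Y92.5319
G1 X278.3989 Y48.1250
G1 X242.9657 Y13.4731
G1 X199.0604 Y36.4640
M5
G0 X0.0000 Y0.0000

viewBox `0 0 344.4319 115.0125` with mm width/height → 1 unit = 1 mm. Flip: y_m = 115.0125 − y_svg.

**Shape 1** — `<path>` cubic bezier, stroke `#000000` → engrave (S365, F3598). Control points (SVG): P0=(180.1582,64.0935), P1=(155.1262,59.3081), P2=(289.3347,105.8629), P3=(294.1020,94.9028); sampled at t=k/4. Machine vertices: (180.1582,50.9190) → (186.7311,46.5826) → (225.9554,33.1988) → (270.7670,20.9728) → (294.1020,20.1097). Open path.

**Shape 2** — `<path>` cubic bezier, stroke `#008000` → score (S671, F1602). Control points (SVG): P0=(196.2312,51.6405), P1=(195.7054,76.1275), P2=(68.4090,42.4410), P3=(42.4194,23.3212); sampled at t=k/4. Machine vertices: (196.2312,63.3720) → (175.6311,54.7777) → (128.8742,61.1791) → (77.3429,75.7568) → (42.4194,91.6913). Open path.

**Shape 3** — `<circle>` circle, stroke `#000000` → engrave (S365, F3598). Machine vertices: (54.9867,86.0975) → (48.1285,102.6545) → (31.5715,109.5127) → (15.0145,102.6545) → (8.1563,86.0975) → (15.0145,69.5405) → (31.5715,62.6823) → (48.1285,69.5405) → (54.9867,86.0975). Closed: final G1 returns to the first vertex.

**Shape 4** — `<path>` regular polygon, stroke `#008000` → score (S671, F1602). Machine vertices: (199.0604,36.4640) → (207.3586,85.3250) → (256.3924,92.5319) → (278.3989,48.1250) → (242.9657,13.4731) → (199.0604,36.4640). Closed: final G1 returns to the first vertex.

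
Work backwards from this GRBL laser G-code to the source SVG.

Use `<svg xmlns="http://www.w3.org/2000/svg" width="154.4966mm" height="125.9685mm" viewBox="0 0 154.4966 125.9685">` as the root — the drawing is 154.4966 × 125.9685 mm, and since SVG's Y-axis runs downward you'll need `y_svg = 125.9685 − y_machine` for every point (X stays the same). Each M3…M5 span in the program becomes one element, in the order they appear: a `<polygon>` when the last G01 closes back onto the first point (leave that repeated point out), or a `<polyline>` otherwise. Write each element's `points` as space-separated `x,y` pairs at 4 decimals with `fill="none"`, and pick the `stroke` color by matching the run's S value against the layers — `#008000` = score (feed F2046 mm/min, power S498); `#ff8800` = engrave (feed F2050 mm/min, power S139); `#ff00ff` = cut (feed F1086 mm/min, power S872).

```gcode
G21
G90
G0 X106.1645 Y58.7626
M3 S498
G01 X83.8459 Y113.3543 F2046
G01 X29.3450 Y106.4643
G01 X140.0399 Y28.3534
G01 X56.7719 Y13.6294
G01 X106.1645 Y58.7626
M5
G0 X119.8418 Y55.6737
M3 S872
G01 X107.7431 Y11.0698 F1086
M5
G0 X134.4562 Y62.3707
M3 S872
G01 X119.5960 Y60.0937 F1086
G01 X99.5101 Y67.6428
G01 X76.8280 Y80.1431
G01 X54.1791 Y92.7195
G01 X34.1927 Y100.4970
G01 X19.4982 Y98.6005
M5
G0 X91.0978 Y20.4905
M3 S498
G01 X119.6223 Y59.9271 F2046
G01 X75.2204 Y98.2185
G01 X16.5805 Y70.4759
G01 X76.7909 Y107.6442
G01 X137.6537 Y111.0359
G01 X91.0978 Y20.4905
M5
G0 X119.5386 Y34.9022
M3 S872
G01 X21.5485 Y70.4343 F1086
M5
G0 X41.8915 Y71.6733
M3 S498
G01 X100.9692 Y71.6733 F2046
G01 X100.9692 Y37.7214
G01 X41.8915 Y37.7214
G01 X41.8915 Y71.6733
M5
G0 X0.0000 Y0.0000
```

y_svg = 125.9685 − y_m.

[1] S498→`#008000` (score); closed run; points: 106.1645,67.2059 83.8459,12.6142 29.3450,19.5042 140.0399,97.6151 56.7719,112.3391

[2] S872→`#ff00ff` (cut); open run; points: 119.8418,70.2948 107.7431,114.8987

[3] S872→`#ff00ff` (cut); open run; points: 134.4562,63.5978 119.5960,65.8748 99.5101,58.3257 76.8280,45.8254 54.1791,33.2490 34.1927,25.4715 19.4982,27.3680

[4] S498→`#008000` (score); closed run; points: 91.0978,105.4780 119.6223,66.0414 75.2204,27.7500 16.5805,55.4926 76.7909,18.3243 137.6537,14.9326

[5] S872→`#ff00ff` (cut); open run; points: 119.5386,91.0663 21.5485,55.5342

[6] S498→`#008000` (score); closed run; points: 41.8915,54.2952 100.9692,54.2952 100.9692,88.2471 41.8915,88.2471

<svg xmlns="http://www.w3.org/2000/svg" width="154.4966mm" height="125.9685mm" viewBox="0 0 154.4966 125.9685">
  <polygon points="106.1645,67.2059 83.8459,12.6142 29.3450,19.5042 140.0399,97.6151 56.7719,112.3391" fill="none" stroke="#008000"/>
  <polyline points="119.8418,70.2948 107.7431,114.8987" fill="none" stroke="#ff00ff"/>
  <polyline points="134.4562,63.5978 119.5960,65.8748 99.5101,58.3257 76.8280,45.8254 54.1791,33.2490 34.1927,25.4715 19.4982,27.3680" fill="none" stroke="#ff00ff"/>
  <polygon points="91.0978,105.4780 119.6223,66.0414 75.2204,27.7500 16.5805,55.4926 76.7909,18.3243 137.6537,14.9326" fill="none" stroke="#008000"/>
  <polyline points="119.5386,91.0663 21.5485,55.5342" fill="none" stroke="#ff00ff"/>
  <polygon points="41.8915,54.2952 100.9692,54.2952 100.9692,88.2471 41.8915,88.2471" fill="none" stroke="#008000"/>
</svg>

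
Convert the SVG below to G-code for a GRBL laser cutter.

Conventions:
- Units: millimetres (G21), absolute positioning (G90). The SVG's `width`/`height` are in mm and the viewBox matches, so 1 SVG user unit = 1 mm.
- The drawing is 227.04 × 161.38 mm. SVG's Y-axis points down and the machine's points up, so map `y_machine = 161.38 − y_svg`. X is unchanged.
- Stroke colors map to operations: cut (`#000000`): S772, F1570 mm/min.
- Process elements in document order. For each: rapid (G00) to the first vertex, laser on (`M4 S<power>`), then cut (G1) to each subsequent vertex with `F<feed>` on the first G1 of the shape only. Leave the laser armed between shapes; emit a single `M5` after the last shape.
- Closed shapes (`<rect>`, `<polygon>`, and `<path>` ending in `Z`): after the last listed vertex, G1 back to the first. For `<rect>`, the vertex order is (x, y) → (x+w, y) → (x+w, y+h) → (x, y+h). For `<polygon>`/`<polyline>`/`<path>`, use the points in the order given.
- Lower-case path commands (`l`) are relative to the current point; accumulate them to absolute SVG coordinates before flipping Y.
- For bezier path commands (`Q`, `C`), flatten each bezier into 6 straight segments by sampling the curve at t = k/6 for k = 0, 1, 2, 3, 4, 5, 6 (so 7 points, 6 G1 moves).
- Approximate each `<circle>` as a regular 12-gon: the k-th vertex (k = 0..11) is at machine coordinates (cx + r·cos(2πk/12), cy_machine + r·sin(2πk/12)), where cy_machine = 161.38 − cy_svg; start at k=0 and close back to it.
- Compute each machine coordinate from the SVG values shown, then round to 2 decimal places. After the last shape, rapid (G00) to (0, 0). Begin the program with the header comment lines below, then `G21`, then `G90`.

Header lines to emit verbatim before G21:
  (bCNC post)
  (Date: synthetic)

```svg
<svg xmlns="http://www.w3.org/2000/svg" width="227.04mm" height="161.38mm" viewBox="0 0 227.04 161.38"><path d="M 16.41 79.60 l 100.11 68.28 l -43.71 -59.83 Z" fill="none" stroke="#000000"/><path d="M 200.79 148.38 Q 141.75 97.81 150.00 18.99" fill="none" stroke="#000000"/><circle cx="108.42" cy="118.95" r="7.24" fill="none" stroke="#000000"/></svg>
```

(bCNC post)
(Date: synthetic)
G21
G90
G00 X16.41 Y81.78
M4 S772
G1 X116.52 Y13.50 F1570
G1 X72.81 Y73.33
G1 X16.41 Y81.78
G00 X200.79 Y13.00
M4 S772
G1 X182.98 Y30.64 F1570
G1 X168.91 Y49.85
G1 X158.57 Y70.63
G1 X151.98 Y92.98
G1 X149.12 Y116.90
G1 X150.00 Y142.39
G00 X115.66 Y42.43
M4 S772
G1 X114.69 Y46.05 F1570
G1 X112.04 Y48.70
G1 X108.42 Y49.67
G1 X104.80 Y48.70
G1 X102.15 Y46.05
G1 X101.18 Y42.43
G1 X102.15 Y38.81
G1 X104.80 Y36.16
G1 X108.42 Y35.19
G1 X112.04 Y36.16
G1 X114.69 Y38.81
G1 X115.66 Y42.43
M5
G00 X0.00 Y0.00

Since the viewBox matches the mm dimensions, user units are millimetres directly. The only transform is the Y-flip y_m = 161.38 − y_svg.

Shape 1 is a closed polygon drawn with `<path>`. Its stroke #000000 means cut at S772, F1570. After flipping Y the toolpath is (16.41,81.78) → (116.52,13.50) → (72.81,73.33) → (16.41,81.78), returning to the start.

Shape 2 is a quadratic bezier drawn with `<path>`. Its stroke #000000 means cut at S772, F1570. After flipping Y the toolpath is (200.79,13.00) → (182.98,30.64) → (168.91,49.85) → (158.57,70.63) → (151.98,92.98) → (149.12,116.90) → (150.00,142.39).

Shape 3 is a circle drawn with `<circle>`. Its stroke #000000 means cut at S772, F1570. After flipping Y the toolpath is (115.66,42.43) → (114.69,46.05) → (112.04,48.70) → (108.42,49.67) → (104.80,48.70) → (102.15,46.05) → (101.18,42.43) → (102.15,38.81) → (104.80,36.16) → (108.42,35.19) → (112.04,36.16) → (114.69,38.81) → (115.66,42.43), returning to the start.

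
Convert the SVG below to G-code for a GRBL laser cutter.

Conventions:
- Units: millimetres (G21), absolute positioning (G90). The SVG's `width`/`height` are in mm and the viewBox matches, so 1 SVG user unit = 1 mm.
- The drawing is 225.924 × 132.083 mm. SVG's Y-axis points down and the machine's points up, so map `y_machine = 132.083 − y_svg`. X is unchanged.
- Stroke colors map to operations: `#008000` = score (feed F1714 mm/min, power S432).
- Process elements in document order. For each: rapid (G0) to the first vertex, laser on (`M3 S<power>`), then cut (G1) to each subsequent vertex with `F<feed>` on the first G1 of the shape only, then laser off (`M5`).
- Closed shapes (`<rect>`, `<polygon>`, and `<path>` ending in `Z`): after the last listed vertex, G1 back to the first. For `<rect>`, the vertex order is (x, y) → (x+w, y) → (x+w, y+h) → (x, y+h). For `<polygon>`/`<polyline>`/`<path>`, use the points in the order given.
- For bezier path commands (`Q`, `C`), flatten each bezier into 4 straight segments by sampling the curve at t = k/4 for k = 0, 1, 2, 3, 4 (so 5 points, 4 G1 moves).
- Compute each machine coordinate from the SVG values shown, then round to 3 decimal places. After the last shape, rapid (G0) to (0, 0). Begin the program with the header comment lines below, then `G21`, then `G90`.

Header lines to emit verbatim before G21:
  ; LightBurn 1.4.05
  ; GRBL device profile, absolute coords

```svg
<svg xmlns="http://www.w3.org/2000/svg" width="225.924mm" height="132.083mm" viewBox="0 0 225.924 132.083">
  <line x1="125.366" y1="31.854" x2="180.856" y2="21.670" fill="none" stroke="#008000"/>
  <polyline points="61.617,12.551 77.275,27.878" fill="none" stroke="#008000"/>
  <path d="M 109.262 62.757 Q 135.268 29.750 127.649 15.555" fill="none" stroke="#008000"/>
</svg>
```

; LightBurn 1.4.05
; GRBL device profile, absolute coords
G21
G90
G0 X125.366 Y100.229
M3 S432
G1 X180.856 Y110.413 F1714
M5
G0 X61.617 Y119.532
M3 S432
G1 X77.275 Y104.205 F1714
M5
G0 X109.262 Y69.326
M3 S432
G1 X120.163 Y84.654 F1714
G1 X126.862 Y97.630
G1 X129.357 Y108.255
G1 X127.649 Y116.528
M5
G0 X0.000 Y0.000

viewBox `0 0 225.924 132.083` with mm width/height → 1 unit = 1 mm. Flip: y_m = 132.083 − y_svg.

**Shape 1** — `<line>` line segment, stroke `#008000` → score (S432, F1714). Machine vertices: (125.366,100.229) → (180.856,110.413). Open path.

**Shape 2** — `<polyline>` line segment, stroke `#008000` → score (S432, F1714). Machine vertices: (61.617,119.532) → (77.275,104.205). Open path.

**Shape 3** — `<path>` quadratic bezier, stroke `#008000` → score (S432, F1714). Control points (SVG): P0=(109.262,62.757), P1=(135.268,29.750), P2=(127.649,15.555); sampled at t=k/4. Machine vertices: (109.262,69.326) → (120.163,84.654) → (126.862,97.630) → (129.357,108.255) → (127.649,116.528). Open path.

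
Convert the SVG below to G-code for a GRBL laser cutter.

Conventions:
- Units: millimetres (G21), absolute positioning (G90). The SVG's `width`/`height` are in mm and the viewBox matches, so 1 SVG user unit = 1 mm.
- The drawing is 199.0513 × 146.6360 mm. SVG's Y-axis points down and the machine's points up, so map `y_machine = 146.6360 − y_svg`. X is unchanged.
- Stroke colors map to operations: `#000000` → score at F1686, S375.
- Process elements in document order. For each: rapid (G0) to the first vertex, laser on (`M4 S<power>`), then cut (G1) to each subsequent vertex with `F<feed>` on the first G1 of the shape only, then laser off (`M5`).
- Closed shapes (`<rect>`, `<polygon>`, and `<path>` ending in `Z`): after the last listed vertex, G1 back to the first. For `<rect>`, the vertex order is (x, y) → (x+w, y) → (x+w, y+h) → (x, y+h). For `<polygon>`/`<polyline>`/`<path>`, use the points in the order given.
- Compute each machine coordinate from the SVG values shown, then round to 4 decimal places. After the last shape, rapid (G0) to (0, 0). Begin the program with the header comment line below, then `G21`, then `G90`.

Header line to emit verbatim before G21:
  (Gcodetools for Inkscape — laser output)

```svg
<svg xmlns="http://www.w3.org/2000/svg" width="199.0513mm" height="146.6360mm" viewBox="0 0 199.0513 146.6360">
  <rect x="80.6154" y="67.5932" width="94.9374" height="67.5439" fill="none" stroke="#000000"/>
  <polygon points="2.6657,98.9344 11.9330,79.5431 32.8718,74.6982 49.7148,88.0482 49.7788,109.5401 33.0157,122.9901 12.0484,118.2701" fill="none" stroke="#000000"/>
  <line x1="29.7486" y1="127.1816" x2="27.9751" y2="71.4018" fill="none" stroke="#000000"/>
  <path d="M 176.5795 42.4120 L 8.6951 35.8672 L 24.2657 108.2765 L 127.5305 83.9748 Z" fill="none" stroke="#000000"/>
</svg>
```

(Gcodetools for Inkscape — laser output)
G21
G90
G0 X80.6154 Y79.0428
M4 S375
G1 X175.5528 Y79.0428 F1686
G1 X175.5528 Y11.4989
G1 X80.6154 Y11.4989
G1 X80.6154 Y79.0428
M5
G0 X2.6657 Y47.7016
M4 S375
G1 X11.9330 Y67.0929 F1686
G1 X32.8718 Y71.9378
G1 X49.7148 Y58.5878
G1 X49.7788 Y37.0959
G1 X33.0157 Y23.6459
G1 X12.0484 Y28.3659
G1 X2.6657 Y47.7016
M5
G0 X29.7486 Y19.4544
M4 S375
G1 X27.9751 Y75.2342 F1686
M5
G0 X176.5795 Y104.2240
M4 S375
G1 X8.6951 Y110.7688 F1686
G1 X24.2657 Y38.3595
G1 X127.5305 Y62.6612
G1 X176.5795 Y104.2240
M5
G0 X0.0000 Y0.0000

viewBox `0 0 199.0513 146.6360` with mm width/height → 1 unit = 1 mm. Flip: y_m = 146.6360 − y_svg.

**Shape 1** — `<rect>` rectangle, stroke `#000000` → score (S375, F1686). Machine vertices: (80.6154,79.0428) → (175.5528,79.0428) → (175.5528,11.4989) → (80.6154,11.4989) → (80.6154,79.0428). Closed: final G1 returns to the first vertex.

**Shape 2** — `<polygon>` regular polygon, stroke `#000000` → score (S375, F1686). Machine vertices: (2.6657,47.7016) → (11.9330,67.0929) → (32.8718,71.9378) → (49.7148,58.5878) → (49.7788,37.0959) → (33.0157,23.6459) → (12.0484,28.3659) → (2.6657,47.7016). Closed: final G1 returns to the first vertex.

**Shape 3** — `<line>` line segment, stroke `#000000` → score (S375, F1686). Machine vertices: (29.7486,19.4544) → (27.9751,75.2342). Open path.

**Shape 4** — `<path>` closed polygon, stroke `#000000` → score (S375, F1686). Machine vertices: (176.5795,104.2240) → (8.6951,110.7688) → (24.2657,38.3595) → (127.5305,62.6612) → (176.5795,104.2240). Closed: final G1 returns to the first vertex.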